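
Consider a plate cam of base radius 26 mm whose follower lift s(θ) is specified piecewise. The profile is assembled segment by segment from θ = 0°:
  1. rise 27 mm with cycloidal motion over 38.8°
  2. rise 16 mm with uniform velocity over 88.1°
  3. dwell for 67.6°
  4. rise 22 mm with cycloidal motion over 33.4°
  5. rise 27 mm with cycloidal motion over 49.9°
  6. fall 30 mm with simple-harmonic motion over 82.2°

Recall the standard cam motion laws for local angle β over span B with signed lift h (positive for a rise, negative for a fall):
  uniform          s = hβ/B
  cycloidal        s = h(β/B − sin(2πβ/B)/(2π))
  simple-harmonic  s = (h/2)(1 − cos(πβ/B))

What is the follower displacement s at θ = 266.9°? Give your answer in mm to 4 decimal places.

seg 1 [0°–38.8°] cycloidal, h=27: full span → s += 27 → s = 27.0000
seg 2 [38.8°–126.9°] uniform, h=16: full span → s += 16 → s = 43.0000
seg 3 [126.9°–194.5°] dwell: s stays 43.0000
seg 4 [194.5°–227.9°] cycloidal, h=22: full span → s += 22 → s = 65.0000
seg 5 [227.9°–277.8°] cycloidal, h=27: θ=266.9° here. β=39, B=49.9. 27·(0.7816 − sin(2π·0.7816)/(2π)) = 25.3152 → s = 90.3152

90.3152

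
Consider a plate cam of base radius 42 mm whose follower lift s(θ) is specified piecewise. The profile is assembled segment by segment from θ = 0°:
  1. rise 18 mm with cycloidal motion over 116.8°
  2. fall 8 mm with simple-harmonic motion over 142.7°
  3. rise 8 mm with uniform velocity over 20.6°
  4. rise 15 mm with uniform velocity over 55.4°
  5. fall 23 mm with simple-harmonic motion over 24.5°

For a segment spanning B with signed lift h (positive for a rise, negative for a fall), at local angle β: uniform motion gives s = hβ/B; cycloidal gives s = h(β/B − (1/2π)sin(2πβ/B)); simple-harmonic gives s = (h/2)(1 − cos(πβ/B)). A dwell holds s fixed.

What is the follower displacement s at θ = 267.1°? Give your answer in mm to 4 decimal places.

seg 1 [0°–116.8°] cycloidal, h=18: full span → s += 18 → s = 18.0000
seg 2 [116.8°–259.5°] simple-harmonic, h=-8: full span → s += -8 → s = 10.0000
seg 3 [259.5°–280.1°] uniform, h=8: θ=267.1° here. β=7.6, B=20.6. 8·7.6/20.6 = 2.9515 → s = 12.9515

12.9515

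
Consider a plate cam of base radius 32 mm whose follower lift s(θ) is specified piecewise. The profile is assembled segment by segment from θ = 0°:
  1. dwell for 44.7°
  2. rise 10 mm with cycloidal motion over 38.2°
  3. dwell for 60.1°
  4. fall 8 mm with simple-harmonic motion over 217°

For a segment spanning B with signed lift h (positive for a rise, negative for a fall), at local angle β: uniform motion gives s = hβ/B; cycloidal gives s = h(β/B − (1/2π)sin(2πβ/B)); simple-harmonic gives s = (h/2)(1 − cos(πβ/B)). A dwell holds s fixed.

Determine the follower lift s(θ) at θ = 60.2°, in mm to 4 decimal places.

seg 1 [0°–44.7°] dwell: s stays 0.0000
seg 2 [44.7°–82.9°] cycloidal, h=10: θ=60.2° here. β=15.5, B=38.2. 10·(0.4058 − sin(2π·0.4058)/(2π)) = 3.1693 → s = 3.1693

3.1693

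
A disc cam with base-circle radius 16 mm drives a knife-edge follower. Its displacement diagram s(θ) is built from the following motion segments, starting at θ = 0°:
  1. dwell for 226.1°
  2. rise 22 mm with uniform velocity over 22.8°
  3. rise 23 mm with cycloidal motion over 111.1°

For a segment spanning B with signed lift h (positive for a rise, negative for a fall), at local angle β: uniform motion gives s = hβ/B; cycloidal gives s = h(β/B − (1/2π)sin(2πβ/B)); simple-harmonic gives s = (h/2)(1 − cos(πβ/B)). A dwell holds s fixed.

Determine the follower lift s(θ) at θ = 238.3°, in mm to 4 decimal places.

seg 1 [0°–226.1°] dwell: s stays 0.0000
seg 2 [226.1°–248.9°] uniform, h=22: θ=238.3° here. β=12.2, B=22.8. 22·12.2/22.8 = 11.7719 → s = 11.7719

11.7719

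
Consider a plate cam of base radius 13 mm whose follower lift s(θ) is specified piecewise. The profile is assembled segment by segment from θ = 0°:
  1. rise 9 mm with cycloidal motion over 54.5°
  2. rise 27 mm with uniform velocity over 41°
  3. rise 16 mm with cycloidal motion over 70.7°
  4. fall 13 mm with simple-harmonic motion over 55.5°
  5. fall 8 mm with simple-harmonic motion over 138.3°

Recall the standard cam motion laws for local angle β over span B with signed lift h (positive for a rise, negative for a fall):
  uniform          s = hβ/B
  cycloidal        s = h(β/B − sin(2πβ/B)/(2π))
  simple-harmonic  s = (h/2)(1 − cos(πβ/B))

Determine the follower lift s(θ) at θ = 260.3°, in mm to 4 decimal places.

seg 1 [0°–54.5°] cycloidal, h=9: full span → s += 9 → s = 9.0000
seg 2 [54.5°–95.5°] uniform, h=27: full span → s += 27 → s = 36.0000
seg 3 [95.5°–166.2°] cycloidal, h=16: full span → s += 16 → s = 52.0000
seg 4 [166.2°–221.7°] simple-harmonic, h=-13: full span → s += -13 → s = 39.0000
seg 5 [221.7°–360°] simple-harmonic, h=-8: θ=260.3° here. β=38.6, B=138.3. -8/2·(1 − cos(π·0.2791)) = -1.4416 → s = 37.5584

37.5584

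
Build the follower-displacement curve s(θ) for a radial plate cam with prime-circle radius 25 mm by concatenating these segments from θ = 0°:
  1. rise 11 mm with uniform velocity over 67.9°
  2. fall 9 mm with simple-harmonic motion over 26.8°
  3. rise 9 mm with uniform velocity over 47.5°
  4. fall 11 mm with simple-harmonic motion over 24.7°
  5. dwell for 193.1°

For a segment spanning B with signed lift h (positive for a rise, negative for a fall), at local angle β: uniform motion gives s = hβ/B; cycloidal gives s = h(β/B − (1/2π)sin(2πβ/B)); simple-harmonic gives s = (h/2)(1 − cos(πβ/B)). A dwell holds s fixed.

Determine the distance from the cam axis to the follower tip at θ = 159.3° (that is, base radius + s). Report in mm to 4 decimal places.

seg 1 [0°–67.9°] uniform, h=11: full span → s += 11 → s = 11.0000
seg 2 [67.9°–94.7°] simple-harmonic, h=-9: full span → s += -9 → s = 2.0000
seg 3 [94.7°–142.2°] uniform, h=9: full span → s += 9 → s = 11.0000
seg 4 [142.2°–166.9°] simple-harmonic, h=-11: θ=159.3° here. β=17.1, B=24.7. -11/2·(1 − cos(π·0.6923)) = -8.6244 → s = 2.3756
radial distance = base radius + s = 25 + 2.3756 = 27.3756

27.3756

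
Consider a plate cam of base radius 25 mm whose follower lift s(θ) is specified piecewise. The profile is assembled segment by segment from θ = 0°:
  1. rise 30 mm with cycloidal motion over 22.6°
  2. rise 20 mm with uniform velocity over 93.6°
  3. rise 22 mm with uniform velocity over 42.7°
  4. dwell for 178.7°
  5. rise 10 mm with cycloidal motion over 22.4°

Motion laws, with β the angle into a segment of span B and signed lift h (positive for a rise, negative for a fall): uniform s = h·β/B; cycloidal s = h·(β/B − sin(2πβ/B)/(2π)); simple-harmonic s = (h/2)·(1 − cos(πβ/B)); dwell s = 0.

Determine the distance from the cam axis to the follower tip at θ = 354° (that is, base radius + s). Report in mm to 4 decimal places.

seg 1 [0°–22.6°] cycloidal, h=30: full span → s += 30 → s = 30.0000
seg 2 [22.6°–116.2°] uniform, h=20: full span → s += 20 → s = 50.0000
seg 3 [116.2°–158.9°] uniform, h=22: full span → s += 22 → s = 72.0000
seg 4 [158.9°–337.6°] dwell: s stays 72.0000
seg 5 [337.6°–360°] cycloidal, h=10: θ=354° here. β=16.4, B=22.4. 10·(0.7321 − sin(2π·0.7321)/(2π)) = 8.9030 → s = 80.9030
radial distance = base radius + s = 25 + 80.9030 = 105.9030

105.9030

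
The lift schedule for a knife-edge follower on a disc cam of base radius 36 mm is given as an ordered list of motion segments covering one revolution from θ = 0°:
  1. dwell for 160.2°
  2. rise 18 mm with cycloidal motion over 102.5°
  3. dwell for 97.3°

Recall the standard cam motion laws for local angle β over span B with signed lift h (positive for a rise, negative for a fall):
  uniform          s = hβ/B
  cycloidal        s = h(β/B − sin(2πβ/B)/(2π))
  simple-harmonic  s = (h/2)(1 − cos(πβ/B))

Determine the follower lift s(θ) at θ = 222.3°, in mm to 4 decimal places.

seg 1 [0°–160.2°] dwell: s stays 0.0000
seg 2 [160.2°–262.7°] cycloidal, h=18: θ=222.3° here. β=62.1, B=102.5. 18·(0.6059 − sin(2π·0.6059)/(2π)) = 12.6733 → s = 12.6733

12.6733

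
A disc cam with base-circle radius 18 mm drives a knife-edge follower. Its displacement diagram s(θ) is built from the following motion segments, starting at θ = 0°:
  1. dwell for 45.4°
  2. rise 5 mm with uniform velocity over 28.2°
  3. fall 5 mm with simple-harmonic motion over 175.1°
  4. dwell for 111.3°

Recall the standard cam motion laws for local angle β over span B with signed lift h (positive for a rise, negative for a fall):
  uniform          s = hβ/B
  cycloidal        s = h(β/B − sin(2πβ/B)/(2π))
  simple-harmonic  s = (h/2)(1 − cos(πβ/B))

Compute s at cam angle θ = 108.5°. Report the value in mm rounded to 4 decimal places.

seg 1 [0°–45.4°] dwell: s stays 0.0000
seg 2 [45.4°–73.6°] uniform, h=5: full span → s += 5 → s = 5.0000
seg 3 [73.6°–248.7°] simple-harmonic, h=-5: θ=108.5° here. β=34.9, B=175.1. -5/2·(1 − cos(π·0.1993)) = -0.4743 → s = 4.5257

4.5257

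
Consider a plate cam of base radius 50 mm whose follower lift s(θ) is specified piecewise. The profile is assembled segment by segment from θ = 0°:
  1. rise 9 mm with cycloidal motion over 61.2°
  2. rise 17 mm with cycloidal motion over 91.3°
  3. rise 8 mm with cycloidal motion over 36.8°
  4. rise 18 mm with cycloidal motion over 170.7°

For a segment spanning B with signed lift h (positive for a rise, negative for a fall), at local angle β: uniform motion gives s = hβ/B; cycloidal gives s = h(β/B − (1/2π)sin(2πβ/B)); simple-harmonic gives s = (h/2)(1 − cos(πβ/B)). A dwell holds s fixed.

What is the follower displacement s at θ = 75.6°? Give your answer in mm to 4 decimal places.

seg 1 [0°–61.2°] cycloidal, h=9: full span → s += 9 → s = 9.0000
seg 2 [61.2°–152.5°] cycloidal, h=17: θ=75.6° here. β=14.4, B=91.3. 17·(0.1577 − sin(2π·0.1577)/(2π)) = 0.4178 → s = 9.4178

9.4178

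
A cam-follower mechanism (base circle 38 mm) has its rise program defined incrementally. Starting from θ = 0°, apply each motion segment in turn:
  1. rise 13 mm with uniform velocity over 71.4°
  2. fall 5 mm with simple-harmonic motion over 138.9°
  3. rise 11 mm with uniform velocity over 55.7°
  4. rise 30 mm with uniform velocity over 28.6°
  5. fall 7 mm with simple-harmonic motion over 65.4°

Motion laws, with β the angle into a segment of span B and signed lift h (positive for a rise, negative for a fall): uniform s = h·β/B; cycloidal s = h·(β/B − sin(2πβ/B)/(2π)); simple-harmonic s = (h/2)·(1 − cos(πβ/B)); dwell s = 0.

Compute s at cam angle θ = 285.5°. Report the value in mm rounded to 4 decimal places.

seg 1 [0°–71.4°] uniform, h=13: full span → s += 13 → s = 13.0000
seg 2 [71.4°–210.3°] simple-harmonic, h=-5: full span → s += -5 → s = 8.0000
seg 3 [210.3°–266°] uniform, h=11: full span → s += 11 → s = 19.0000
seg 4 [266°–294.6°] uniform, h=30: θ=285.5° here. β=19.5, B=28.6. 30·19.5/28.6 = 20.4545 → s = 39.4545

39.4545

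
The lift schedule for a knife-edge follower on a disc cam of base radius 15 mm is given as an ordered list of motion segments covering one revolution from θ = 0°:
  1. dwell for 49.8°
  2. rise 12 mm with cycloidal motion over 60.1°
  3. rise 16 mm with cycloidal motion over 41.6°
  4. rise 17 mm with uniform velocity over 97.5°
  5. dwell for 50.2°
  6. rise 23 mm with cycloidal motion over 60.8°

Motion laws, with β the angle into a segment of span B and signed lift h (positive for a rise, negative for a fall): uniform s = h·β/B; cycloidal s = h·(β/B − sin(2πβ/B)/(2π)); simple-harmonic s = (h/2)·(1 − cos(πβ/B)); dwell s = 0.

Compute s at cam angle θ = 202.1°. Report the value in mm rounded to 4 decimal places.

seg 1 [0°–49.8°] dwell: s stays 0.0000
seg 2 [49.8°–109.9°] cycloidal, h=12: full span → s += 12 → s = 12.0000
seg 3 [109.9°–151.5°] cycloidal, h=16: full span → s += 16 → s = 28.0000
seg 4 [151.5°–249°] uniform, h=17: θ=202.1° here. β=50.6, B=97.5. 17·50.6/97.5 = 8.8226 → s = 36.8226

36.8226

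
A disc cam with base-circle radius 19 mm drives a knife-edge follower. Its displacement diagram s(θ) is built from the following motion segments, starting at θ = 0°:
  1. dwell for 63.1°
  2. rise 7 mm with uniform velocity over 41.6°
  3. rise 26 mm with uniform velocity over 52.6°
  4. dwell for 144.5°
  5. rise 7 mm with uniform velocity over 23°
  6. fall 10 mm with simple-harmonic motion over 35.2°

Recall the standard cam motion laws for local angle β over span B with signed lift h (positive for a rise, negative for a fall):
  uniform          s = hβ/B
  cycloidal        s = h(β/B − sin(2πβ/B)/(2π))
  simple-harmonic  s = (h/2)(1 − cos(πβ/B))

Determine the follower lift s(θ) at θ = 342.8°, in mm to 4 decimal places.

seg 1 [0°–63.1°] dwell: s stays 0.0000
seg 2 [63.1°–104.7°] uniform, h=7: full span → s += 7 → s = 7.0000
seg 3 [104.7°–157.3°] uniform, h=26: full span → s += 26 → s = 33.0000
seg 4 [157.3°–301.8°] dwell: s stays 33.0000
seg 5 [301.8°–324.8°] uniform, h=7: full span → s += 7 → s = 40.0000
seg 6 [324.8°–360°] simple-harmonic, h=-10: θ=342.8° here. β=18, B=35.2. -10/2·(1 − cos(π·0.5114)) = -5.1785 → s = 34.8215

34.8215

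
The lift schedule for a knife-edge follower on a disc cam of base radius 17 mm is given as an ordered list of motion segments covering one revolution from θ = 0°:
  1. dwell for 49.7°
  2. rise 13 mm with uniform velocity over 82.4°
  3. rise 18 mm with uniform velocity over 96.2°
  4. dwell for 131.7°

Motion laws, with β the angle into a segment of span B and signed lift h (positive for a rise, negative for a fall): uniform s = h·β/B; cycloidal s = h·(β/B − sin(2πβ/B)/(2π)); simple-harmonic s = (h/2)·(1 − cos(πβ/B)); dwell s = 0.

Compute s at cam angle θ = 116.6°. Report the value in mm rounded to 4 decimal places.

seg 1 [0°–49.7°] dwell: s stays 0.0000
seg 2 [49.7°–132.1°] uniform, h=13: θ=116.6° here. β=66.9, B=82.4. 13·66.9/82.4 = 10.5546 → s = 10.5546

10.5546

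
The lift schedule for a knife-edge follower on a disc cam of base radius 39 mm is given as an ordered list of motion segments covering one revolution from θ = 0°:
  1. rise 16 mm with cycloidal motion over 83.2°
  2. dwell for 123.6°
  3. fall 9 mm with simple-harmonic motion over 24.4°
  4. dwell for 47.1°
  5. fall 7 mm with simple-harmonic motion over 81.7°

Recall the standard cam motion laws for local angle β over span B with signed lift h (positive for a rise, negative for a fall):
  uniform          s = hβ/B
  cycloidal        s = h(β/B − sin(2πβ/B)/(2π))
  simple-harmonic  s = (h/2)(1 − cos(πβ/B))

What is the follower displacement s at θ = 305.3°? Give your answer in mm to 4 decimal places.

seg 1 [0°–83.2°] cycloidal, h=16: full span → s += 16 → s = 16.0000
seg 2 [83.2°–206.8°] dwell: s stays 16.0000
seg 3 [206.8°–231.2°] simple-harmonic, h=-9: full span → s += -9 → s = 7.0000
seg 4 [231.2°–278.3°] dwell: s stays 7.0000
seg 5 [278.3°–360°] simple-harmonic, h=-7: θ=305.3° here. β=27, B=81.7. -7/2·(1 − cos(π·0.3305)) = -1.7229 → s = 5.2771

5.2771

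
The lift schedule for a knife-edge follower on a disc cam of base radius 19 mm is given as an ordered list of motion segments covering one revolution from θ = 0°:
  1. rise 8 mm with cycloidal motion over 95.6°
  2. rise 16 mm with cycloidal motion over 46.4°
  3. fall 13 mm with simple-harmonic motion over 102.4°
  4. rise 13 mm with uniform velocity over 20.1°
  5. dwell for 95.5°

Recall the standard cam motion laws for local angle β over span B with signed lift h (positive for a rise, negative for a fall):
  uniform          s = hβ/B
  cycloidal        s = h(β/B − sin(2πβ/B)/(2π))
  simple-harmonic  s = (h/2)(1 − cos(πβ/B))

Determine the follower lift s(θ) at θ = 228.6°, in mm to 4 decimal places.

seg 1 [0°–95.6°] cycloidal, h=8: full span → s += 8 → s = 8.0000
seg 2 [95.6°–142°] cycloidal, h=16: full span → s += 16 → s = 24.0000
seg 3 [142°–244.4°] simple-harmonic, h=-13: θ=228.6° here. β=86.6, B=102.4. -13/2·(1 − cos(π·0.8457)) = -12.2512 → s = 11.7488

11.7488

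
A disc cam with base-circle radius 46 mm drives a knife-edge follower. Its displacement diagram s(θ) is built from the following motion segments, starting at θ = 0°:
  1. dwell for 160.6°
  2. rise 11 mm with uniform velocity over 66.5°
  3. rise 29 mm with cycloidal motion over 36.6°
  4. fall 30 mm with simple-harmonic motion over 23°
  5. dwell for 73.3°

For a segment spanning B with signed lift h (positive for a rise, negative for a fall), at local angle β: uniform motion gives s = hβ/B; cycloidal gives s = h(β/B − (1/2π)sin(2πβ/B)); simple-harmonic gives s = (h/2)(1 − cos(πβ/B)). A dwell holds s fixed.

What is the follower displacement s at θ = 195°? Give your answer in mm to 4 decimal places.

seg 1 [0°–160.6°] dwell: s stays 0.0000
seg 2 [160.6°–227.1°] uniform, h=11: θ=195° here. β=34.4, B=66.5. 11·34.4/66.5 = 5.6902 → s = 5.6902

5.6902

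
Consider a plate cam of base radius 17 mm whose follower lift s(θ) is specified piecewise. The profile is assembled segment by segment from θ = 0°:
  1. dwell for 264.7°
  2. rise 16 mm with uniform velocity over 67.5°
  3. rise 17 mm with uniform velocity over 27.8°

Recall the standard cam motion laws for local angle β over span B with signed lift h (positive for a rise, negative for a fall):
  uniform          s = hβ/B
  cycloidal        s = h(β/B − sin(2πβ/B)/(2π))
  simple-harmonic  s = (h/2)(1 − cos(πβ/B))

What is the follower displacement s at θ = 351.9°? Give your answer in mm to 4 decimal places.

seg 1 [0°–264.7°] dwell: s stays 0.0000
seg 2 [264.7°–332.2°] uniform, h=16: full span → s += 16 → s = 16.0000
seg 3 [332.2°–360°] uniform, h=17: θ=351.9° here. β=19.7, B=27.8. 17·19.7/27.8 = 12.0468 → s = 28.0468

28.0468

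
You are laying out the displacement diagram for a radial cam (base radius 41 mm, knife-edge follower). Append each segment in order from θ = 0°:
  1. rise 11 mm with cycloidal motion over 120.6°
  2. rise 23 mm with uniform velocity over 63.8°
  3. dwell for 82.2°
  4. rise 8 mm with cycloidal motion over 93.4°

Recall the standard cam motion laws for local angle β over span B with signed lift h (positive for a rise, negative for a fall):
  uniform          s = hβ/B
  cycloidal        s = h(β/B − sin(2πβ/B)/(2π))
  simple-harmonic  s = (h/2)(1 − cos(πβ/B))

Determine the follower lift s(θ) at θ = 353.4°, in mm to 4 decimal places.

seg 1 [0°–120.6°] cycloidal, h=11: full span → s += 11 → s = 11.0000
seg 2 [120.6°–184.4°] uniform, h=23: full span → s += 23 → s = 34.0000
seg 3 [184.4°–266.6°] dwell: s stays 34.0000
seg 4 [266.6°–360°] cycloidal, h=8: θ=353.4° here. β=86.8, B=93.4. 8·(0.9293 − sin(2π·0.9293)/(2π)) = 7.9816 → s = 41.9816

41.9816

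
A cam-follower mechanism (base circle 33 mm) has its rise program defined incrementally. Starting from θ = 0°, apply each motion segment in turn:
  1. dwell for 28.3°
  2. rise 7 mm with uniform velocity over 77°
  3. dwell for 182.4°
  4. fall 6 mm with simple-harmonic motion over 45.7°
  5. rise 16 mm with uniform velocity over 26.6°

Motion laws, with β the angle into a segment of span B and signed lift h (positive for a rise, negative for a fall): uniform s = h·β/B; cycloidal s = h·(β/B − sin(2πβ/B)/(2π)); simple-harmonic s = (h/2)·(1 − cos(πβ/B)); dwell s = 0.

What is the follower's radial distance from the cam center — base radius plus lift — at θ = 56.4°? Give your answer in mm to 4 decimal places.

seg 1 [0°–28.3°] dwell: s stays 0.0000
seg 2 [28.3°–105.3°] uniform, h=7: θ=56.4° here. β=28.1, B=77. 7·28.1/77 = 2.5545 → s = 2.5545
radial distance = base radius + s = 33 + 2.5545 = 35.5545

35.5545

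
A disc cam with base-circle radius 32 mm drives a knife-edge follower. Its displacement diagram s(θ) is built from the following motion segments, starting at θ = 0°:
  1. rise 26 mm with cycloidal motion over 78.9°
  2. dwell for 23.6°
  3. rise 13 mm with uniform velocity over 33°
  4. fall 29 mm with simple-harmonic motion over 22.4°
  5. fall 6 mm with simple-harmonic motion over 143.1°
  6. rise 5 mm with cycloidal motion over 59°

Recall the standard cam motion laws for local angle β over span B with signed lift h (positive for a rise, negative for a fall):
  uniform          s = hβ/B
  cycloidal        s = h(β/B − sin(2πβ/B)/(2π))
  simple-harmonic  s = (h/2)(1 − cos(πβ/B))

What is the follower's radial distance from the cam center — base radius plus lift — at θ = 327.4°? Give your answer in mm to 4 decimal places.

seg 1 [0°–78.9°] cycloidal, h=26: full span → s += 26 → s = 26.0000
seg 2 [78.9°–102.5°] dwell: s stays 26.0000
seg 3 [102.5°–135.5°] uniform, h=13: full span → s += 13 → s = 39.0000
seg 4 [135.5°–157.9°] simple-harmonic, h=-29: full span → s += -29 → s = 10.0000
seg 5 [157.9°–301°] simple-harmonic, h=-6: full span → s += -6 → s = 4.0000
seg 6 [301°–360°] cycloidal, h=5: θ=327.4° here. β=26.4, B=59. 5·(0.4475 − sin(2π·0.4475)/(2π)) = 1.9793 → s = 5.9793
radial distance = base radius + s = 32 + 5.9793 = 37.9793

37.9793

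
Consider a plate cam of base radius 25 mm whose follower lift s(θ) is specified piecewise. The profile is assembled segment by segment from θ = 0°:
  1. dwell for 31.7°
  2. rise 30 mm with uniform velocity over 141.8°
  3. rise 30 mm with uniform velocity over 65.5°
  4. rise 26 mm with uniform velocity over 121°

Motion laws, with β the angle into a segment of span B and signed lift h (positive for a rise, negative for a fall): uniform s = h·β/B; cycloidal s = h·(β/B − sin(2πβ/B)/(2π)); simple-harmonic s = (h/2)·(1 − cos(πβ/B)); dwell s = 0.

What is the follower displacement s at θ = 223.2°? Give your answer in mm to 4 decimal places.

seg 1 [0°–31.7°] dwell: s stays 0.0000
seg 2 [31.7°–173.5°] uniform, h=30: full span → s += 30 → s = 30.0000
seg 3 [173.5°–239°] uniform, h=30: θ=223.2° here. β=49.7, B=65.5. 30·49.7/65.5 = 22.7634 → s = 52.7634

52.7634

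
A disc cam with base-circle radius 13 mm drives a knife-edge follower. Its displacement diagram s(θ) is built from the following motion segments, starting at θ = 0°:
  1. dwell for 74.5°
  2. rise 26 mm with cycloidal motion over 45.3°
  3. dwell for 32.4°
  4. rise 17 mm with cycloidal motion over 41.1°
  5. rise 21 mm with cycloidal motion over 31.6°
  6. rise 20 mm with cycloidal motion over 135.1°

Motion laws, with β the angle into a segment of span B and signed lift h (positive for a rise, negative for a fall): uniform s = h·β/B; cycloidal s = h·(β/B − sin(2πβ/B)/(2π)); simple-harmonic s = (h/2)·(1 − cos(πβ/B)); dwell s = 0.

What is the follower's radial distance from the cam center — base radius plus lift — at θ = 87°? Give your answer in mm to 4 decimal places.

seg 1 [0°–74.5°] dwell: s stays 0.0000
seg 2 [74.5°–119.8°] cycloidal, h=26: θ=87° here. β=12.5, B=45.3. 26·(0.2759 − sin(2π·0.2759)/(2π)) = 3.0912 → s = 3.0912
radial distance = base radius + s = 13 + 3.0912 = 16.0912

16.0912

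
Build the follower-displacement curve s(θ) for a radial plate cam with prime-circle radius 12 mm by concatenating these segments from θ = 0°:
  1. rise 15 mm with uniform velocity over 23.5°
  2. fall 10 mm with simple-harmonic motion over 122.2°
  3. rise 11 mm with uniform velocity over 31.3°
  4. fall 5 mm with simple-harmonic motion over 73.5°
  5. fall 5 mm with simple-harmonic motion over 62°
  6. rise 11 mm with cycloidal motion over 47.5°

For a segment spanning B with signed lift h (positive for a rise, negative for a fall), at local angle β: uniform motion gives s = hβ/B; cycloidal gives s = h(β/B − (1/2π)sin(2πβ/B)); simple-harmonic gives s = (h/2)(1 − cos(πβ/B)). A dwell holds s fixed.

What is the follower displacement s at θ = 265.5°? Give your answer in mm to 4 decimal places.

seg 1 [0°–23.5°] uniform, h=15: full span → s += 15 → s = 15.0000
seg 2 [23.5°–145.7°] simple-harmonic, h=-10: full span → s += -10 → s = 5.0000
seg 3 [145.7°–177°] uniform, h=11: full span → s += 11 → s = 16.0000
seg 4 [177°–250.5°] simple-harmonic, h=-5: full span → s += -5 → s = 11.0000
seg 5 [250.5°–312.5°] simple-harmonic, h=-5: θ=265.5° here. β=15, B=62. -5/2·(1 − cos(π·0.2419)) = -0.6880 → s = 10.3120

10.3120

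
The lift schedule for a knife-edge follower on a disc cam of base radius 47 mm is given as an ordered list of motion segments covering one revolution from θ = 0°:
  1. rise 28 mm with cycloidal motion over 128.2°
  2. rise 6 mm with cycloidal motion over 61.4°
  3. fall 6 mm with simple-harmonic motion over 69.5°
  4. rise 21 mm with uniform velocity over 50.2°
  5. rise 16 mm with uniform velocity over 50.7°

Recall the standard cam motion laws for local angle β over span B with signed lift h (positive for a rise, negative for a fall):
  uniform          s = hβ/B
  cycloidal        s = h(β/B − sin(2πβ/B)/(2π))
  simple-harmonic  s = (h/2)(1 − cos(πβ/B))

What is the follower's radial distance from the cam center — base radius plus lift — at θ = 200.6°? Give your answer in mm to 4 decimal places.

seg 1 [0°–128.2°] cycloidal, h=28: full span → s += 28 → s = 28.0000
seg 2 [128.2°–189.6°] cycloidal, h=6: full span → s += 6 → s = 34.0000
seg 3 [189.6°–259.1°] simple-harmonic, h=-6: θ=200.6° here. β=11, B=69.5. -6/2·(1 − cos(π·0.1583)) = -0.3633 → s = 33.6367
radial distance = base radius + s = 47 + 33.6367 = 80.6367

80.6367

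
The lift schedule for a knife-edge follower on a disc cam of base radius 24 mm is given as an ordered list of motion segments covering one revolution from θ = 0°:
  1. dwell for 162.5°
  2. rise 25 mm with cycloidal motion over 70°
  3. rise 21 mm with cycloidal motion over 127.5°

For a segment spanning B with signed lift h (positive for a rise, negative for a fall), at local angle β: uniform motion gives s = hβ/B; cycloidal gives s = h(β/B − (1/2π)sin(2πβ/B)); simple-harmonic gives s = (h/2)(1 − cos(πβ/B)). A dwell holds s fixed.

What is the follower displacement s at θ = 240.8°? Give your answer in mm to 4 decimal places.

seg 1 [0°–162.5°] dwell: s stays 0.0000
seg 2 [162.5°–232.5°] cycloidal, h=25: full span → s += 25 → s = 25.0000
seg 3 [232.5°–360°] cycloidal, h=21: θ=240.8° here. β=8.3, B=127.5. 21·(0.0651 − sin(2π·0.0651)/(2π)) = 0.0378 → s = 25.0378

25.0378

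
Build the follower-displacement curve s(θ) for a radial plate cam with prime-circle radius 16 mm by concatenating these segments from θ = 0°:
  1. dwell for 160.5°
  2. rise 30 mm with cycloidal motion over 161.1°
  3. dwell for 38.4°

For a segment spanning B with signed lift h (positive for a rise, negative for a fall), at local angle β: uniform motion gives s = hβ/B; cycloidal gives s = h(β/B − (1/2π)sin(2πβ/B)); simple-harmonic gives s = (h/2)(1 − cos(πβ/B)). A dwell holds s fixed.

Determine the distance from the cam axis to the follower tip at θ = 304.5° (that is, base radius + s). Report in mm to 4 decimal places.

seg 1 [0°–160.5°] dwell: s stays 0.0000
seg 2 [160.5°–321.6°] cycloidal, h=30: θ=304.5° here. β=144, B=161.1. 30·(0.8939 − sin(2π·0.8939)/(2π)) = 29.7691 → s = 29.7691
radial distance = base radius + s = 16 + 29.7691 = 45.7691

45.7691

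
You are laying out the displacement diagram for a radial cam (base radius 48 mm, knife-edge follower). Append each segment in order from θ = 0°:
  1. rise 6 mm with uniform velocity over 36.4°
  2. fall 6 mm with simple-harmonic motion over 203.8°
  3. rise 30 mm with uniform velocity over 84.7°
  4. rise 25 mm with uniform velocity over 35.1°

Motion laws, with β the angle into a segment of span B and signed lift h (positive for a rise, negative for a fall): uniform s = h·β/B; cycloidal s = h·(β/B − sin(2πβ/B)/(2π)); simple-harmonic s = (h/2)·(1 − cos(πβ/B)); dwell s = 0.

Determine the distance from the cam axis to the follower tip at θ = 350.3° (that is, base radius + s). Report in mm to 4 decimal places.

seg 1 [0°–36.4°] uniform, h=6: full span → s += 6 → s = 6.0000
seg 2 [36.4°–240.2°] simple-harmonic, h=-6: full span → s += -6 → s = 0.0000
seg 3 [240.2°–324.9°] uniform, h=30: full span → s += 30 → s = 30.0000
seg 4 [324.9°–360°] uniform, h=25: θ=350.3° here. β=25.4, B=35.1. 25·25.4/35.1 = 18.0912 → s = 48.0912
radial distance = base radius + s = 48 + 48.0912 = 96.0912

96.0912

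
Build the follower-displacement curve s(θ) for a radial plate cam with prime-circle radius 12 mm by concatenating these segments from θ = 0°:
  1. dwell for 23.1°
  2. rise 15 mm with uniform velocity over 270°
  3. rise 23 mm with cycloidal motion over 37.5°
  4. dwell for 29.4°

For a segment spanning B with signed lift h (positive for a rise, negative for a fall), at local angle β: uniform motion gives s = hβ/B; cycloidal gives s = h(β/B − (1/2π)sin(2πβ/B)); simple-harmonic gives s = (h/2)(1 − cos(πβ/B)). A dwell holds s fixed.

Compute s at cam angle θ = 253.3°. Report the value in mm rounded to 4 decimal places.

seg 1 [0°–23.1°] dwell: s stays 0.0000
seg 2 [23.1°–293.1°] uniform, h=15: θ=253.3° here. β=230.2, B=270. 15·230.2/270 = 12.7889 → s = 12.7889

12.7889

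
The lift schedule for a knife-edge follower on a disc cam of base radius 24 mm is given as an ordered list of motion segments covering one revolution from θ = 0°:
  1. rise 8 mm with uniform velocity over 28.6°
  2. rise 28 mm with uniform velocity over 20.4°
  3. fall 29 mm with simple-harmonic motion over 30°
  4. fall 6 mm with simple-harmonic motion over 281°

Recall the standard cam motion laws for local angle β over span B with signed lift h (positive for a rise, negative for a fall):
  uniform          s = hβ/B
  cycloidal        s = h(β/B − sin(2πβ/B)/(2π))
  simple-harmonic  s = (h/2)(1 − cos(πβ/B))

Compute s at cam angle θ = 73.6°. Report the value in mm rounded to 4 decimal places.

seg 1 [0°–28.6°] uniform, h=8: full span → s += 8 → s = 8.0000
seg 2 [28.6°–49°] uniform, h=28: full span → s += 28 → s = 36.0000
seg 3 [49°–79°] simple-harmonic, h=-29: θ=73.6° here. β=24.6, B=30. -29/2·(1 − cos(π·0.8200)) = -26.7428 → s = 9.2572

9.2572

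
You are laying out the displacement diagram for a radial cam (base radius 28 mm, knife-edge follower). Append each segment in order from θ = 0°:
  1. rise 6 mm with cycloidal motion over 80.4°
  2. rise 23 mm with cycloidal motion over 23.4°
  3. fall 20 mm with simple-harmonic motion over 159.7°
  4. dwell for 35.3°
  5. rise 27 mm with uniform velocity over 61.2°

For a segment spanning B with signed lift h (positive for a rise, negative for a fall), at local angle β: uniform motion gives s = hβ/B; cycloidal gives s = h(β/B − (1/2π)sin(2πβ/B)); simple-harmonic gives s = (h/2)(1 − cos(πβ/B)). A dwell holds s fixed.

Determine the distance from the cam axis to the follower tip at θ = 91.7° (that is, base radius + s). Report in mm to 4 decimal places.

seg 1 [0°–80.4°] cycloidal, h=6: full span → s += 6 → s = 6.0000
seg 2 [80.4°–103.8°] cycloidal, h=23: θ=91.7° here. β=11.3, B=23.4. 23·(0.4829 − sin(2π·0.4829)/(2π)) = 10.7144 → s = 16.7144
radial distance = base radius + s = 28 + 16.7144 = 44.7144

44.7144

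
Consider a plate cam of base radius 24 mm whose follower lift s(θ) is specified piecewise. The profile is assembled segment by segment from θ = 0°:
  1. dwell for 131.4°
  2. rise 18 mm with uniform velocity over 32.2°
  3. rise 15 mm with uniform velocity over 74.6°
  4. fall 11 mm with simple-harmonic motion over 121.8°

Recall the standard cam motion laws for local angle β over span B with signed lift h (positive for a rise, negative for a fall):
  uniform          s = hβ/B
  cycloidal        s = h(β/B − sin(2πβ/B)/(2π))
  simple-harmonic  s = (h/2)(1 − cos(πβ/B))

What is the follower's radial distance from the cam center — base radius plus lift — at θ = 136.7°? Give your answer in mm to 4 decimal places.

seg 1 [0°–131.4°] dwell: s stays 0.0000
seg 2 [131.4°–163.6°] uniform, h=18: θ=136.7° here. β=5.3, B=32.2. 18·5.3/32.2 = 2.9627 → s = 2.9627
radial distance = base radius + s = 24 + 2.9627 = 26.9627

26.9627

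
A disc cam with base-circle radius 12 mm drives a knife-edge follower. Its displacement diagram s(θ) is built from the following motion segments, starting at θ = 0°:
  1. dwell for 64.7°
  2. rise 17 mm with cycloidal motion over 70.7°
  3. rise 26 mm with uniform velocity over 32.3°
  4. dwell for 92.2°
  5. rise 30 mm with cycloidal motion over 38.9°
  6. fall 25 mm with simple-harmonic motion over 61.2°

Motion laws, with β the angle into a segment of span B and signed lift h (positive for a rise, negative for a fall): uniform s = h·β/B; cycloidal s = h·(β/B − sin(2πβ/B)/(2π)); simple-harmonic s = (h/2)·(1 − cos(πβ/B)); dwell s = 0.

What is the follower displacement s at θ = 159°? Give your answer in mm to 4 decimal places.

seg 1 [0°–64.7°] dwell: s stays 0.0000
seg 2 [64.7°–135.4°] cycloidal, h=17: full span → s += 17 → s = 17.0000
seg 3 [135.4°–167.7°] uniform, h=26: θ=159° here. β=23.6, B=32.3. 26·23.6/32.3 = 18.9969 → s = 35.9969

35.9969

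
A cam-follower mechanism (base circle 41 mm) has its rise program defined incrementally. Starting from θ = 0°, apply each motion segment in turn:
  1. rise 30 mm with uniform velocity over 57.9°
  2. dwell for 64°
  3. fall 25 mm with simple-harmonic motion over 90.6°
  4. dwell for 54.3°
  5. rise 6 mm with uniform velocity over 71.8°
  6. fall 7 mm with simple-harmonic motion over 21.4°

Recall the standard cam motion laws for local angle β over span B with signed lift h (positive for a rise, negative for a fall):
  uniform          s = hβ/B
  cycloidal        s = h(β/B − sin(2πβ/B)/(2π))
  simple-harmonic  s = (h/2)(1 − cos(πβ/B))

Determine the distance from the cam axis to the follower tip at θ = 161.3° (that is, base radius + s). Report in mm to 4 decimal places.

seg 1 [0°–57.9°] uniform, h=30: full span → s += 30 → s = 30.0000
seg 2 [57.9°–121.9°] dwell: s stays 30.0000
seg 3 [121.9°–212.5°] simple-harmonic, h=-25: θ=161.3° here. β=39.4, B=90.6. -25/2·(1 − cos(π·0.4349)) = -9.9605 → s = 20.0395
radial distance = base radius + s = 41 + 20.0395 = 61.0395

61.0395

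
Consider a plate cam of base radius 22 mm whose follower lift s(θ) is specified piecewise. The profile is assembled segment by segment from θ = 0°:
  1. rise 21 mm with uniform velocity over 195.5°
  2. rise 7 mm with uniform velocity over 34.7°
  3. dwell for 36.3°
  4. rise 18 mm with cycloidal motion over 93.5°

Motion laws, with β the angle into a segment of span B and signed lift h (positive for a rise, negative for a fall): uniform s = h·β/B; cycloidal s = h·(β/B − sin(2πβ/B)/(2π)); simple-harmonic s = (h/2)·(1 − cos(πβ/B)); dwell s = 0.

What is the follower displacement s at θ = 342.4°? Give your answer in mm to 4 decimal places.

seg 1 [0°–195.5°] uniform, h=21: full span → s += 21 → s = 21.0000
seg 2 [195.5°–230.2°] uniform, h=7: full span → s += 7 → s = 28.0000
seg 3 [230.2°–266.5°] dwell: s stays 28.0000
seg 4 [266.5°–360°] cycloidal, h=18: θ=342.4° here. β=75.9, B=93.5. 18·(0.8118 − sin(2π·0.8118)/(2π)) = 17.2635 → s = 45.2635

45.2635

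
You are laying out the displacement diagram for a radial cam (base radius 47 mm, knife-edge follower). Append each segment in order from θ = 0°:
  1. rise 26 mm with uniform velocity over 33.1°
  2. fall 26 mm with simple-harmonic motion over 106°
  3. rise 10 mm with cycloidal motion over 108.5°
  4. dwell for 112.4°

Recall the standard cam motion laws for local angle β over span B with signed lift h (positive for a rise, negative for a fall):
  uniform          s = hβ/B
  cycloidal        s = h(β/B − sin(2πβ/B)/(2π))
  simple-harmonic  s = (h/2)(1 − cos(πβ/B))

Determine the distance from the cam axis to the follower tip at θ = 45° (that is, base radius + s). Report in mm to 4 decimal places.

seg 1 [0°–33.1°] uniform, h=26: full span → s += 26 → s = 26.0000
seg 2 [33.1°–139.1°] simple-harmonic, h=-26: θ=45° here. β=11.9, B=106. -26/2·(1 − cos(π·0.1123)) = -0.8002 → s = 25.1998
radial distance = base radius + s = 47 + 25.1998 = 72.1998

72.1998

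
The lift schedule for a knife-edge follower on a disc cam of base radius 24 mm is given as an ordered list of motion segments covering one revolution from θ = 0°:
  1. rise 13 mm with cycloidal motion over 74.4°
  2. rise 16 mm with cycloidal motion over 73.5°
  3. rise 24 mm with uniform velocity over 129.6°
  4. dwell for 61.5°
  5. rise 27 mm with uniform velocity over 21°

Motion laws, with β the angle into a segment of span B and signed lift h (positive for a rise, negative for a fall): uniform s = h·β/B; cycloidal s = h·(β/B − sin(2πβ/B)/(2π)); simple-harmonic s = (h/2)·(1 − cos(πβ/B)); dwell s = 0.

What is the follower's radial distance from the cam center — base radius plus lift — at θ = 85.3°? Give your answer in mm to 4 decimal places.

seg 1 [0°–74.4°] cycloidal, h=13: full span → s += 13 → s = 13.0000
seg 2 [74.4°–147.9°] cycloidal, h=16: θ=85.3° here. β=10.9, B=73.5. 16·(0.1483 − sin(2π·0.1483)/(2π)) = 0.3288 → s = 13.3288
radial distance = base radius + s = 24 + 13.3288 = 37.3288

37.3288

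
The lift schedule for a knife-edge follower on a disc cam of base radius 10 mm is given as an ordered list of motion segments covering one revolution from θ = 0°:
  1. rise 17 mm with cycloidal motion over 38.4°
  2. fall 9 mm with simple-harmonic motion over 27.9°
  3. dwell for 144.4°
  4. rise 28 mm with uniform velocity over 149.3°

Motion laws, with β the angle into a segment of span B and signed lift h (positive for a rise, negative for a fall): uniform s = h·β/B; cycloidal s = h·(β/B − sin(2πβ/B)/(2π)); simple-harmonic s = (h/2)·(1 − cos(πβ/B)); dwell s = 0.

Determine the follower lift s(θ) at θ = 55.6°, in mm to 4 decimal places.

seg 1 [0°–38.4°] cycloidal, h=17: full span → s += 17 → s = 17.0000
seg 2 [38.4°–66.3°] simple-harmonic, h=-9: θ=55.6° here. β=17.2, B=27.9. -9/2·(1 − cos(π·0.6165)) = -6.1103 → s = 10.8897

10.8897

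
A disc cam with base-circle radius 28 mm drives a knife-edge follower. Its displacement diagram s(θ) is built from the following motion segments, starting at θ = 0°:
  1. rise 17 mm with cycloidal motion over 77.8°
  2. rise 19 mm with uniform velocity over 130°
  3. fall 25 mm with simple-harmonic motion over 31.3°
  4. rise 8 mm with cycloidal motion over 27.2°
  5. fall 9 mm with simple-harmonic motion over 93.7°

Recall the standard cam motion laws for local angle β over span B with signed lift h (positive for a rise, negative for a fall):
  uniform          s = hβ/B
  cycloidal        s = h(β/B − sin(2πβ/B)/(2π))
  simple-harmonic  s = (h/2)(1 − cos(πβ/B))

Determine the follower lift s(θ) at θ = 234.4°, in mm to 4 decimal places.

seg 1 [0°–77.8°] cycloidal, h=17: full span → s += 17 → s = 17.0000
seg 2 [77.8°–207.8°] uniform, h=19: full span → s += 19 → s = 36.0000
seg 3 [207.8°–239.1°] simple-harmonic, h=-25: θ=234.4° here. β=26.6, B=31.3. -25/2·(1 − cos(π·0.8498)) = -23.6347 → s = 12.3653

12.3653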